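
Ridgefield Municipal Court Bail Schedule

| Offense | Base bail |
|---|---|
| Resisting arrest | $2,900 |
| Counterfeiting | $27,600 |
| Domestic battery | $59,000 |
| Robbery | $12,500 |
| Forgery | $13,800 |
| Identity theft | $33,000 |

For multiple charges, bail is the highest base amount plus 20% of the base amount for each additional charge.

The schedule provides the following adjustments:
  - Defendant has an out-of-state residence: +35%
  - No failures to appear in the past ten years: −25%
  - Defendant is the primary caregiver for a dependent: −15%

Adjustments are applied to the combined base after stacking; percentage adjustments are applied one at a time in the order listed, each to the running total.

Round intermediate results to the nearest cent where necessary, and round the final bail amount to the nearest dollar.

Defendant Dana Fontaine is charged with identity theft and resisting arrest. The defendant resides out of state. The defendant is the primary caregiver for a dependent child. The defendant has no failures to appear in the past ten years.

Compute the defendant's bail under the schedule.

Base amounts from the schedule: identity theft $33,000; resisting arrest $2,900.
Stacking rule: highest base plus 20% of each additional charge. Highest is identity theft at $33,000. Additional: $2,900 × 20% = $580. Combined base = $33,000 + $580 = $33,580.
Defendant has an out-of-state residence (+35%): $33,580 × 1.35 = $45,333.
No failures to appear in the past ten years (−25%): $45,333 × 0.75 = $33,999.75.
Defendant is the primary caregiver for a dependent (−15%): $33,999.75 × 0.85 = $28,899.79.
Rounded to the nearest dollar: $28,900.

$28,900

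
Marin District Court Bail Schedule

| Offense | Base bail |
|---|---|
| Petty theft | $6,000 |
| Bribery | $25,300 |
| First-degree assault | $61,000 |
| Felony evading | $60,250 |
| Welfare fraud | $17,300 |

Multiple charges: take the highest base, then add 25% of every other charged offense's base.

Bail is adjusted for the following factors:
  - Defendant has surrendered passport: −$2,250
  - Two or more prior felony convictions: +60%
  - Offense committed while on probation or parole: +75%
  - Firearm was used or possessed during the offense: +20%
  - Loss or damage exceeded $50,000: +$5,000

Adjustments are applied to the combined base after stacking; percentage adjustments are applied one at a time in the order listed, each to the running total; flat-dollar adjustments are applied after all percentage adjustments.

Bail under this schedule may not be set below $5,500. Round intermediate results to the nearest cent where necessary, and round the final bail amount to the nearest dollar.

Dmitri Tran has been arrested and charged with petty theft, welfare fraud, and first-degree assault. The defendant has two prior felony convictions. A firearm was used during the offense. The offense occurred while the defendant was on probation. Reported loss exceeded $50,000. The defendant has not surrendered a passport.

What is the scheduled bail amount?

Base amounts from the schedule: petty theft $6,000; welfare fraud $17,300; first-degree assault $61,000.
Stacking rule: highest base plus 25% of each additional charge. Highest is first-degree assault at $61,000. Additional: $6,000 × 25% = $1,500; $17,300 × 25% = $4,325. Combined base = $61,000 + $5,825 = $66,825.
Two or more prior felony convictions (+60%): $66,825 × 1.6 = $106,920.
Offense committed while on probation or parole (+75%): $106,920 × 1.75 = $187,110.
Firearm was used or possessed during the offense (+20%): $187,110 × 1.2 = $224,532.
Loss or damage exceeded $50,000 (+$5,000 flat): $224,532 + $5,000 = $229,532.
$229,532 is at or above the $5,500 minimum.

$229,532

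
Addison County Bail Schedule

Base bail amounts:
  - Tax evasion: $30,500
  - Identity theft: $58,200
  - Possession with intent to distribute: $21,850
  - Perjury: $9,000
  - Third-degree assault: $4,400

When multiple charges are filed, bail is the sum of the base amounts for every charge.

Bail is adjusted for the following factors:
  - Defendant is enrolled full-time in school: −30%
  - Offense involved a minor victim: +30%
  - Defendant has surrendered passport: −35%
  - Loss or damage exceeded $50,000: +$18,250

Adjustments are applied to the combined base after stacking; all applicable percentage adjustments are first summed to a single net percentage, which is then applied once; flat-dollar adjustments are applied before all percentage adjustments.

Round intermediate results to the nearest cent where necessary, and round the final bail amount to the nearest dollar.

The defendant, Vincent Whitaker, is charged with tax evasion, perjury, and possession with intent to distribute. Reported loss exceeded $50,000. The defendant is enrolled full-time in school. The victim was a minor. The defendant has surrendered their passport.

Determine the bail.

$51,740

Base amounts from the schedule: tax evasion $30,500; perjury $9,000; possession with intent to distribute $21,850.
Stacking rule: sum of all bases. $30,500 + $9,000 + $21,850 = $61,350.
Loss or damage exceeded $50,000 (+$18,250 flat): $61,350 + $18,250 = $79,600.
Net percentage adjustment: −30% +30% −35% = −35%. $79,600 × 0.65 = $51,740.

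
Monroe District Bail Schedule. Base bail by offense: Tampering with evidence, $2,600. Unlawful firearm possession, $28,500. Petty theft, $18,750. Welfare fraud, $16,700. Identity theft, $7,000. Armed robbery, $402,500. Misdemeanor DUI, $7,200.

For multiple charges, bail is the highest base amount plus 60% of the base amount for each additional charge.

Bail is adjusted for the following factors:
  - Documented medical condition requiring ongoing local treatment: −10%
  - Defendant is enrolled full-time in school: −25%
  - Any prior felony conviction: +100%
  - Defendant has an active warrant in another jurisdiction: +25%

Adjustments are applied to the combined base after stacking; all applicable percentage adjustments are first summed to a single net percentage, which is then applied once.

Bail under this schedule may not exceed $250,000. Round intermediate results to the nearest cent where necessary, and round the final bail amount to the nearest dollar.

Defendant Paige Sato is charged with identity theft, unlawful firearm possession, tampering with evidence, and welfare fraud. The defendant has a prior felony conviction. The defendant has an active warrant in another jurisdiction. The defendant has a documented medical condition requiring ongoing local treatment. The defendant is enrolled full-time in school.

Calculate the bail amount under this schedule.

$84,132

Base amounts from the schedule: identity theft $7,000; unlawful firearm possession $28,500; tampering with evidence $2,600; welfare fraud $16,700.
Stacking rule: highest base plus 60% of each additional charge. Highest is unlawful firearm possession at $28,500. Additional: $7,000 × 60% = $4,200; $2,600 × 60% = $1,560; $16,700 × 60% = $10,020. Combined base = $28,500 + $15,780 = $44,280.
Net percentage adjustment: −10% −25% +100% +25% = +90%. $44,280 × 1.9 = $84,132.
$84,132 is within the $250,000 maximum.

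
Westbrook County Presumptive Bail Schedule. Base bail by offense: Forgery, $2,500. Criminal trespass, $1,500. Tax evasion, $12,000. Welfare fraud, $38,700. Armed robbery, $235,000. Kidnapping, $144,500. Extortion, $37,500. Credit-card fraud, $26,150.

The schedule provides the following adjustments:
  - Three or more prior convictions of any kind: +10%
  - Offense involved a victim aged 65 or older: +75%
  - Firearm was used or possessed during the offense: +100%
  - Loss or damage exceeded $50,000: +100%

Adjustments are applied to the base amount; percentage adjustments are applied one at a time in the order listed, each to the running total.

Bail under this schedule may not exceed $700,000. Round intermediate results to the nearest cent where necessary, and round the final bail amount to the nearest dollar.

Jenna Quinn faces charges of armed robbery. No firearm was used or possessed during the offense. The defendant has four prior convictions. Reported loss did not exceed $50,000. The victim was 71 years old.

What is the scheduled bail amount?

$452,375

Base amounts from the schedule: armed robbery $235,000.
Single charge. Combined base = $235,000.
Three or more prior convictions of any kind (+10%): $235,000 × 1.1 = $258,500.
Offense involved a victim aged 65 or older (+75%): $258,500 × 1.75 = $452,375.
$452,375 is within the $700,000 maximum.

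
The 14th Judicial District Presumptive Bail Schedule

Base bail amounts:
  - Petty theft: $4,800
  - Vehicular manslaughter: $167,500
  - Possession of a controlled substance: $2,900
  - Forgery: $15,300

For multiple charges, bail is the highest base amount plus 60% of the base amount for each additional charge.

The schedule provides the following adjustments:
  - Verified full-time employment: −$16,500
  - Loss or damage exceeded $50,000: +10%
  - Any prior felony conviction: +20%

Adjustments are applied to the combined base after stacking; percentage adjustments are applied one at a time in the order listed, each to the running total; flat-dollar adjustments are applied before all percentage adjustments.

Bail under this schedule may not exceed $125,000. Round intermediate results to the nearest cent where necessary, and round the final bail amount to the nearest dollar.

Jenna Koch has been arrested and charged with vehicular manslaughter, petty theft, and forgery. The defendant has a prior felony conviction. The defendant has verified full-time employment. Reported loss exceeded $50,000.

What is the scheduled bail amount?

$125,000

Base amounts from the schedule: vehicular manslaughter $167,500; petty theft $4,800; forgery $15,300.
Stacking rule: highest base plus 60% of each additional charge. Highest is vehicular manslaughter at $167,500. Additional: $4,800 × 60% = $2,880; $15,300 × 60% = $9,180. Combined base = $167,500 + $12,060 = $179,560.
Verified full-time employment (−$16,500 flat): $179,560 − $16,500 = $163,060.
Loss or damage exceeded $50,000 (+10%): $163,060 × 1.1 = $179,366.
Any prior felony conviction (+20%): $179,366 × 1.2 = $215,239.20.
Result $215,239.20 exceeds the maximum of $125,000; bail is capped at $125,000.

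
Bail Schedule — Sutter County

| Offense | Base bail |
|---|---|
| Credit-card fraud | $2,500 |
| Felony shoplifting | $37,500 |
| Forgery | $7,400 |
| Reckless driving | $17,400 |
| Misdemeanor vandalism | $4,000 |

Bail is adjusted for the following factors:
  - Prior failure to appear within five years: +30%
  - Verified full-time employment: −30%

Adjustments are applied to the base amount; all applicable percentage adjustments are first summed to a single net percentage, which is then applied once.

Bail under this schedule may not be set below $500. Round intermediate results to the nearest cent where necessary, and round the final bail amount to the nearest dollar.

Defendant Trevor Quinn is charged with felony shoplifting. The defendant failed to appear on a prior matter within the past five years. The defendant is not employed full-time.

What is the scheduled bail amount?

$48,750

Base amounts from the schedule: felony shoplifting $37,500.
Single charge. Combined base = $37,500.
Prior failure to appear within five years (+30%): $37,500 × 1.3 = $48,750.
$48,750 is at or above the $500 minimum.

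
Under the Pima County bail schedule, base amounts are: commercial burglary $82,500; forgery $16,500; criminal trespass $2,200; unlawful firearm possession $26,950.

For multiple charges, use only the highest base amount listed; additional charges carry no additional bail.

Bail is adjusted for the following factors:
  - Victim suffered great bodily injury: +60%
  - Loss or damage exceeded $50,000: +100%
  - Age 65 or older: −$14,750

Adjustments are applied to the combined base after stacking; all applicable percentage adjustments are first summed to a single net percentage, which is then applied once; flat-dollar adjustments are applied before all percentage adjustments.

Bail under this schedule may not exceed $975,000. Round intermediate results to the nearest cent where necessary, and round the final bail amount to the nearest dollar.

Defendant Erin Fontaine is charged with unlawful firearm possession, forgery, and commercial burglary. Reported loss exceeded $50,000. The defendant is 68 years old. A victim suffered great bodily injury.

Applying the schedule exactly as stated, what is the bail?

Base amounts from the schedule: unlawful firearm possession $26,950; forgery $16,500; commercial burglary $82,500.
Stacking rule: use the highest base only. Highest is commercial burglary at $82,500. Combined base = $82,500.
Age 65 or older (−$14,750 flat): $82,500 − $14,750 = $67,750.
Net percentage adjustment: +60% +100% = +160%. $67,750 × 2.6 = $176,150.
$176,150 is within the $975,000 maximum.

$176,150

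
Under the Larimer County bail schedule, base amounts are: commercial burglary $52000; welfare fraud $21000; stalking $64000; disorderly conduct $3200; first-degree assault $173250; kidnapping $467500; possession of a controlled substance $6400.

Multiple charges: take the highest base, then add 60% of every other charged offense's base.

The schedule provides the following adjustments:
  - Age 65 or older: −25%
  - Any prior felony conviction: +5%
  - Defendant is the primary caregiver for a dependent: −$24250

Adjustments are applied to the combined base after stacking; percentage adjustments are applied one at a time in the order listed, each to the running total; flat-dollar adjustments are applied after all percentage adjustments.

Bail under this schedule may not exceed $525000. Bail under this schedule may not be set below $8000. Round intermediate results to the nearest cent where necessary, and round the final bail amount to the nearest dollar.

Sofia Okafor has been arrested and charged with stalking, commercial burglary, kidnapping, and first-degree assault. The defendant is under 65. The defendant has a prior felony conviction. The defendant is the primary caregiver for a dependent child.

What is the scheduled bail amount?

Base amounts from the schedule: stalking $64000; commercial burglary $52000; kidnapping $467500; first-degree assault $173250.
Stacking rule: highest base plus 60% of each additional charge. Highest is kidnapping at $467500. Additional: $64000 × 60% = $38400; $52000 × 60% = $31200; $173250 × 60% = $103950. Combined base = $467500 + $173550 = $641050.
Any prior felony conviction (+5%): $641050 × 1.05 = $673102.50.
Defendant is the primary caregiver for a dependent (−$24250 flat): $673102.50 − $24250 = $648852.50.
Result $648852.50 exceeds the maximum of $525000; bail is capped at $525000.
$525000 is at or above the $8000 minimum.

$525000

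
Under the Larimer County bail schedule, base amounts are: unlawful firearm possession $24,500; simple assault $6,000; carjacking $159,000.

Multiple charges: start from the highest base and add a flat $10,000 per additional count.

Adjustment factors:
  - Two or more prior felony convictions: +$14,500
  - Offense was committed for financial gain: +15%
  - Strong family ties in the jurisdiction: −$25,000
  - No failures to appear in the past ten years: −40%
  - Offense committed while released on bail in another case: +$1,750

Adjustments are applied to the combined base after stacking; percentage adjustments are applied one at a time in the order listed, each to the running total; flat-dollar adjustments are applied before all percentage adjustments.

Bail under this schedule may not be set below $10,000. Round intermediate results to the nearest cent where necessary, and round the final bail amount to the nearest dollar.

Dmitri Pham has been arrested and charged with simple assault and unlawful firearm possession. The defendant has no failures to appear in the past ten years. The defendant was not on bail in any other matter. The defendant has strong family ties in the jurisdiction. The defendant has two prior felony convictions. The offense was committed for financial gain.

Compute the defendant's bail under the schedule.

$16,560

Base amounts from the schedule: simple assault $6,000; unlawful firearm possession $24,500.
Stacking rule: highest base plus $10,000 per additional charge. Highest is unlawful firearm possession at $24,500; 1 additional charge → +$10,000. Combined base = $34,500.
Two or more prior felony convictions (+$14,500 flat): $34,500 + $14,500 = $49,000.
Strong family ties in the jurisdiction (−$25,000 flat): $49,000 − $25,000 = $24,000.
Offense was committed for financial gain (+15%): $24,000 × 1.15 = $27,600.
No failures to appear in the past ten years (−40%): $27,600 × 0.6 = $16,560.
$16,560 is at or above the $10,000 minimum.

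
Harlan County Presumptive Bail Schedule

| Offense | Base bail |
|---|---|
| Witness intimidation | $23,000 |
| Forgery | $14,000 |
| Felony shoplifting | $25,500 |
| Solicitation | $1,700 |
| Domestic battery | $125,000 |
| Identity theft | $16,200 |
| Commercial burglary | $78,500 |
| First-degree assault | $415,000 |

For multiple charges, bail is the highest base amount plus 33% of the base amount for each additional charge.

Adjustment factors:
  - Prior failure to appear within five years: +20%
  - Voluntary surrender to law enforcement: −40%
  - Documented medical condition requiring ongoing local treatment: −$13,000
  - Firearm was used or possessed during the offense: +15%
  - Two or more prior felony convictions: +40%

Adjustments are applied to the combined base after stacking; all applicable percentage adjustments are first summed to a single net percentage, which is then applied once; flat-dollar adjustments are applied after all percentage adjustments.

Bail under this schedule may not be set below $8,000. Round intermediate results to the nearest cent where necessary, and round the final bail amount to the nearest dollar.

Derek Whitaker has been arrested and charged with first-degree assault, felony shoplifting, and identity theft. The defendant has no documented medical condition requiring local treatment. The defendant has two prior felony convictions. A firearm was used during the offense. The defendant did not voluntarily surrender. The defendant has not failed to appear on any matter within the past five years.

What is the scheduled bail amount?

Base amounts from the schedule: first-degree assault $415,000; felony shoplifting $25,500; identity theft $16,200.
Stacking rule: highest base plus 33% of each additional charge. Highest is first-degree assault at $415,000. Additional: $25,500 × 33% = $8,415; $16,200 × 33% = $5,346. Combined base = $415,000 + $13,761 = $428,761.
Net percentage adjustment: +15% +40% = +55%. $428,761 × 1.55 = $664,579.55.
$664,579.55 is at or above the $8,000 minimum.
Rounded to the nearest dollar: $664,580.

$664,580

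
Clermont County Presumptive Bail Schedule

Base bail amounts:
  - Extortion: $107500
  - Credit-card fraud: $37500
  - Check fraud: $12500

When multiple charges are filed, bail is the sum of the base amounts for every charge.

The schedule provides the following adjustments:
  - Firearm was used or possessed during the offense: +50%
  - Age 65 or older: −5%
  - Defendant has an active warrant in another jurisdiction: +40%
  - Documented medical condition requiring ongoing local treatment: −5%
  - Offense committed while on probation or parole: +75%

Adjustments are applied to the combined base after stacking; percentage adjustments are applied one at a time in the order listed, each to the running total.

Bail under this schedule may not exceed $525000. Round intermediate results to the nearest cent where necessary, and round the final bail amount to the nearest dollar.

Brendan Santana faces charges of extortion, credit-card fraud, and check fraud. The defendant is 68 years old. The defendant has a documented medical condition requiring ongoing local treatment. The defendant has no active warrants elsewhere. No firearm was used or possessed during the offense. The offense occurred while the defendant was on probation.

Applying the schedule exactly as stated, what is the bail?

$248752

Base amounts from the schedule: extortion $107500; credit-card fraud $37500; check fraud $12500.
Stacking rule: sum of all bases. $107500 + $37500 + $12500 = $157500.
Age 65 or older (−5%): $157500 × 0.95 = $149625.
Documented medical condition requiring ongoing local treatment (−5%): $149625 × 0.95 = $142143.75.
Offense committed while on probation or parole (+75%): $142143.75 × 1.75 = $248751.56.
$248751.56 is within the $525000 maximum.
Rounded to the nearest dollar: $248752.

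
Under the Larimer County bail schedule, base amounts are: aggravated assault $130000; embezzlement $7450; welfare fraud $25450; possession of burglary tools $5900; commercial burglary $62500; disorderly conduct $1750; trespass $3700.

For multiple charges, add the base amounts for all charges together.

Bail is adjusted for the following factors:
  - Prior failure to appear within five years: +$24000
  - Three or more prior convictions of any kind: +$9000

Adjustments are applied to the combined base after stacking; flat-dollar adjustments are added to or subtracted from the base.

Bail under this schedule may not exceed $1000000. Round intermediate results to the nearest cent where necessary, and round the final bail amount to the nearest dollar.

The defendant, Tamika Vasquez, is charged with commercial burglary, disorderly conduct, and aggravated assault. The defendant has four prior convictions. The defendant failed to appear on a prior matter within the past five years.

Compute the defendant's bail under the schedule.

$227250

Base amounts from the schedule: commercial burglary $62500; disorderly conduct $1750; aggravated assault $130000.
Stacking rule: sum of all bases. $62500 + $1750 + $130000 = $194250.
Prior failure to appear within five years (+$24000 flat): $194250 + $24000 = $218250.
Three or more prior convictions of any kind (+$9000 flat): $218250 + $9000 = $227250.
$227250 is within the $1000000 maximum.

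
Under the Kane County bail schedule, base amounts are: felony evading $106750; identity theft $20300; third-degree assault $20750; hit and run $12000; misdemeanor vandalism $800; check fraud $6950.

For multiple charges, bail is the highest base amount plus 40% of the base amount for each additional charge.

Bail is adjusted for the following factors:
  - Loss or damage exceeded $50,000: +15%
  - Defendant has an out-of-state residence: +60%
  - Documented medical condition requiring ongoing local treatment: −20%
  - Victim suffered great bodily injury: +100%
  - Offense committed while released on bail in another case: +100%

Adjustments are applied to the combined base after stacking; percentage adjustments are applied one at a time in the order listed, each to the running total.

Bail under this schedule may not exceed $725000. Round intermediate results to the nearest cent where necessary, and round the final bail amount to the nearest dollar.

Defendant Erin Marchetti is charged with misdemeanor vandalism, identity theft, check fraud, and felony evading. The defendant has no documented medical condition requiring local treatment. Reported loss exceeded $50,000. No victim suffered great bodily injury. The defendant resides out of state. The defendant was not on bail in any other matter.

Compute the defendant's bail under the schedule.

$217065

Base amounts from the schedule: misdemeanor vandalism $800; identity theft $20300; check fraud $6950; felony evading $106750.
Stacking rule: highest base plus 40% of each additional charge. Highest is felony evading at $106750. Additional: $800 × 40% = $320; $20300 × 40% = $8120; $6950 × 40% = $2780. Combined base = $106750 + $11220 = $117970.
Loss or damage exceeded $50,000 (+15%): $117970 × 1.15 = $135665.50.
Defendant has an out-of-state residence (+60%): $135665.50 × 1.6 = $217064.80.
$217064.80 is within the $725000 maximum.
Rounded to the nearest dollar: $217065.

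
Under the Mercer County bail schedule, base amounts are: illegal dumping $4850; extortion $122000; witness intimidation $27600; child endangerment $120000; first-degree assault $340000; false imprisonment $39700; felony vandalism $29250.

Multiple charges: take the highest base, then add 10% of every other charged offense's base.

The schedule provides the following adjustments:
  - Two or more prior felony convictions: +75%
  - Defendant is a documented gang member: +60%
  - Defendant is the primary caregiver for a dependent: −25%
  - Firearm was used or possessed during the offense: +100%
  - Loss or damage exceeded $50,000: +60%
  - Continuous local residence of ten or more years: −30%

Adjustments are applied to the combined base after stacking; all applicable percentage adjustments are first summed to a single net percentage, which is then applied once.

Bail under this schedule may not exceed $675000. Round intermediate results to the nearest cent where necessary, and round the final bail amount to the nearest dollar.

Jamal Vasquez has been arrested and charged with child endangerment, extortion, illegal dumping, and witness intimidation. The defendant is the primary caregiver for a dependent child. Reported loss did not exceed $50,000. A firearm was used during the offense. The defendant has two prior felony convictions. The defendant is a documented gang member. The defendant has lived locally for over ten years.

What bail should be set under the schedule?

$384286

Base amounts from the schedule: child endangerment $120000; extortion $122000; illegal dumping $4850; witness intimidation $27600.
Stacking rule: highest base plus 10% of each additional charge. Highest is extortion at $122000. Additional: $120000 × 10% = $12000; $4850 × 10% = $485; $27600 × 10% = $2760. Combined base = $122000 + $15245 = $137245.
Net percentage adjustment: +75% +60% −25% +100% −30% = +180%. $137245 × 2.8 = $384286.
$384286 is within the $675000 maximum.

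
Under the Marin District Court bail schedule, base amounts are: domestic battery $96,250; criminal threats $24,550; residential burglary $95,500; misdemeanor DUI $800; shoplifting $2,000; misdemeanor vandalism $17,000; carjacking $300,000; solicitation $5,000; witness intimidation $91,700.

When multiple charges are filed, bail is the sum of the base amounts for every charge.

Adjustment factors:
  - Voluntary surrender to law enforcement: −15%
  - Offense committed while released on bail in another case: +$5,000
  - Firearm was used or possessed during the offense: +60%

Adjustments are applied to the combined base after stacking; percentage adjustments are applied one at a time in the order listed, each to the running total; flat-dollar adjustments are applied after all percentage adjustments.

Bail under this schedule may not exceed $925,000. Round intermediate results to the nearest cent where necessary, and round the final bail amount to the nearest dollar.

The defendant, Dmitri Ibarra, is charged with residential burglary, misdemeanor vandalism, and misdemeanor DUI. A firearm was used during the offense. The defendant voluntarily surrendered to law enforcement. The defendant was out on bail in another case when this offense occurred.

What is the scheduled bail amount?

$159,088

Base amounts from the schedule: residential burglary $95,500; misdemeanor vandalism $17,000; misdemeanor DUI $800.
Stacking rule: sum of all bases. $95,500 + $17,000 + $800 = $113,300.
Voluntary surrender to law enforcement (−15%): $113,300 × 0.85 = $96,305.
Firearm was used or possessed during the offense (+60%): $96,305 × 1.6 = $154,088.
Offense committed while released on bail in another case (+$5,000 flat): $154,088 + $5,000 = $159,088.
$159,088 is within the $925,000 maximum.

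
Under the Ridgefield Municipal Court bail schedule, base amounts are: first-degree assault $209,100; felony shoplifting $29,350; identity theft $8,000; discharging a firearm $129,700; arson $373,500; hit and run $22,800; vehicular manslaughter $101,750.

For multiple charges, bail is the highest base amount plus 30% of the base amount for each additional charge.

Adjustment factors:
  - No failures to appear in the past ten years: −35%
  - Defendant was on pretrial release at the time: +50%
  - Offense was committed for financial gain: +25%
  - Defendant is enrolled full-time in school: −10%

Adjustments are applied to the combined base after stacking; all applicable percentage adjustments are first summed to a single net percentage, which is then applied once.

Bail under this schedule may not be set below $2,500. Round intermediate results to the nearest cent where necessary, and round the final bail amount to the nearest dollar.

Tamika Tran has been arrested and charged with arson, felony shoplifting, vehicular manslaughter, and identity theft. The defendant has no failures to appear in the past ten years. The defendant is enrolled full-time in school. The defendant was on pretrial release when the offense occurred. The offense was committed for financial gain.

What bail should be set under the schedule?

Base amounts from the schedule: arson $373,500; felony shoplifting $29,350; vehicular manslaughter $101,750; identity theft $8,000.
Stacking rule: highest base plus 30% of each additional charge. Highest is arson at $373,500. Additional: $29,350 × 30% = $8,805; $101,750 × 30% = $30,525; $8,000 × 30% = $2,400. Combined base = $373,500 + $41,730 = $415,230.
Net percentage adjustment: −35% +50% +25% −10% = +30%. $415,230 × 1.3 = $539,799.
$539,799 is at or above the $2,500 minimum.

$539,799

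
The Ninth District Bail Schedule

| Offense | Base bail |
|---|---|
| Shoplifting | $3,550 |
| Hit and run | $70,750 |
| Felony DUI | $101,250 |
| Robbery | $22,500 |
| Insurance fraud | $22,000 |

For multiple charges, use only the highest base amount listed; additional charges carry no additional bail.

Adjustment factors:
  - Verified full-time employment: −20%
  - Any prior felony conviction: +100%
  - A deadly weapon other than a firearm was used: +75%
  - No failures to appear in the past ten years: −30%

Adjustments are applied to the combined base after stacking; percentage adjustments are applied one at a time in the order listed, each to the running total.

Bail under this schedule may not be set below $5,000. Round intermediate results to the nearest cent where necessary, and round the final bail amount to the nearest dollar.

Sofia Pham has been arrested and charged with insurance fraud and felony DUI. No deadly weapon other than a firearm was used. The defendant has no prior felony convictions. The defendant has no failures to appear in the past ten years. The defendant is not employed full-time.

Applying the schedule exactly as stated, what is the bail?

Base amounts from the schedule: insurance fraud $22,000; felony DUI $101,250.
Stacking rule: use the highest base only. Highest is felony DUI at $101,250. Combined base = $101,250.
No failures to appear in the past ten years (−30%): $101,250 × 0.7 = $70,875.
$70,875 is at or above the $5,000 minimum.

$70,875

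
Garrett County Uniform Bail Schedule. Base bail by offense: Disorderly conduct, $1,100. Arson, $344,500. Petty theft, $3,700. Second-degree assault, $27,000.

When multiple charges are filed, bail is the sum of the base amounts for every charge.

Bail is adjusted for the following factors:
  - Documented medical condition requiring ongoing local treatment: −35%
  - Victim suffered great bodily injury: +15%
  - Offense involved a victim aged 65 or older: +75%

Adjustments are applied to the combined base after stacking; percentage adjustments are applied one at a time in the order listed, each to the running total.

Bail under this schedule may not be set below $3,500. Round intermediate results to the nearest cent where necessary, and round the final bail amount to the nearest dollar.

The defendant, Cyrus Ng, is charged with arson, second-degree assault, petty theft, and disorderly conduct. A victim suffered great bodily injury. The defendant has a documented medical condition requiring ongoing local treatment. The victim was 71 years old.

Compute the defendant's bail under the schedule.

Base amounts from the schedule: arson $344,500; second-degree assault $27,000; petty theft $3,700; disorderly conduct $1,100.
Stacking rule: sum of all bases. $344,500 + $27,000 + $3,700 + $1,100 = $376,300.
Documented medical condition requiring ongoing local treatment (−35%): $376,300 × 0.65 = $244,595.
Victim suffered great bodily injury (+15%): $244,595 × 1.15 = $281,284.25.
Offense involved a victim aged 65 or older (+75%): $281,284.25 × 1.75 = $492,247.44.
$492,247.44 is at or above the $3,500 minimum.
Rounded to the nearest dollar: $492,247.

$492,247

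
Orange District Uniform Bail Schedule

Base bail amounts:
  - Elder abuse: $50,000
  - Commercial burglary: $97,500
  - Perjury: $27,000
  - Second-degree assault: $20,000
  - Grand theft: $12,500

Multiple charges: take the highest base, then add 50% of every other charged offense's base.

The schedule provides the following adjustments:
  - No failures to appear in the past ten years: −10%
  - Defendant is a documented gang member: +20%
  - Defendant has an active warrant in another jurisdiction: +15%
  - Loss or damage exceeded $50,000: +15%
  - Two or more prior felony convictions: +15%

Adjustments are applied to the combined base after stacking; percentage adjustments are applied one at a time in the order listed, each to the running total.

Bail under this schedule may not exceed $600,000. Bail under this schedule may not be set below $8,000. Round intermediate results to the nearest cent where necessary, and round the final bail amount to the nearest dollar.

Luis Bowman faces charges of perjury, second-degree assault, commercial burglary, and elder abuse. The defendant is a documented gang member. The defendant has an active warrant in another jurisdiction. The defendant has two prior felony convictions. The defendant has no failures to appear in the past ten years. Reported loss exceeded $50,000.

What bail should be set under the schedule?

Base amounts from the schedule: perjury $27,000; second-degree assault $20,000; commercial burglary $97,500; elder abuse $50,000.
Stacking rule: highest base plus 50% of each additional charge. Highest is commercial burglary at $97,500. Additional: $27,000 × 50% = $13,500; $20,000 × 50% = $10,000; $50,000 × 50% = $25,000. Combined base = $97,500 + $48,500 = $146,000.
No failures to appear in the past ten years (−10%): $146,000 × 0.9 = $131,400.
Defendant is a documented gang member (+20%): $131,400 × 1.2 = $157,680.
Defendant has an active warrant in another jurisdiction (+15%): $157,680 × 1.15 = $181,332.
Loss or damage exceeded $50,000 (+15%): $181,332 × 1.15 = $208,531.80.
Two or more prior felony convictions (+15%): $208,531.80 × 1.15 = $239,811.57.
$239,811.57 is within the $600,000 maximum.
$239,811.57 is at or above the $8,000 minimum.
Rounded to the nearest dollar: $239,812.

$239,812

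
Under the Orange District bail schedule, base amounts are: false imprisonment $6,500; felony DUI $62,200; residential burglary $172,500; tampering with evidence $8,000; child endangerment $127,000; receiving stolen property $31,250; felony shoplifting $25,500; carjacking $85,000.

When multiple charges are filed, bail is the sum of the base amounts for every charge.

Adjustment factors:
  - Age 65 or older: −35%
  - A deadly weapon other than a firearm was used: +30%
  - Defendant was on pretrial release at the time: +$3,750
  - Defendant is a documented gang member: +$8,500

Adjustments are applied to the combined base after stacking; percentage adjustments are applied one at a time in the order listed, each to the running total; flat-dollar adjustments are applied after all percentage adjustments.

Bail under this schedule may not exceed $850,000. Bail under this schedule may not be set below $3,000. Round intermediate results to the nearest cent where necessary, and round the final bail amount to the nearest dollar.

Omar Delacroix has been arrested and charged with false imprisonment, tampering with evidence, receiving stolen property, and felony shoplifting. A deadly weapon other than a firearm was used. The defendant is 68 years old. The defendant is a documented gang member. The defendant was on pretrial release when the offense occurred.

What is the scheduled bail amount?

Base amounts from the schedule: false imprisonment $6,500; tampering with evidence $8,000; receiving stolen property $31,250; felony shoplifting $25,500.
Stacking rule: sum of all bases. $6,500 + $8,000 + $31,250 + $25,500 = $71,250.
Age 65 or older (−35%): $71,250 × 0.65 = $46,312.50.
A deadly weapon other than a firearm was used (+30%): $46,312.50 × 1.3 = $60,206.25.
Defendant was on pretrial release at the time (+$3,750 flat): $60,206.25 + $3,750 = $63,956.25.
Defendant is a documented gang member (+$8,500 flat): $63,956.25 + $8,500 = $72,456.25.
$72,456.25 is within the $850,000 maximum.
$72,456.25 is at or above the $3,000 minimum.
Rounded to the nearest dollar: $72,456.

$72,456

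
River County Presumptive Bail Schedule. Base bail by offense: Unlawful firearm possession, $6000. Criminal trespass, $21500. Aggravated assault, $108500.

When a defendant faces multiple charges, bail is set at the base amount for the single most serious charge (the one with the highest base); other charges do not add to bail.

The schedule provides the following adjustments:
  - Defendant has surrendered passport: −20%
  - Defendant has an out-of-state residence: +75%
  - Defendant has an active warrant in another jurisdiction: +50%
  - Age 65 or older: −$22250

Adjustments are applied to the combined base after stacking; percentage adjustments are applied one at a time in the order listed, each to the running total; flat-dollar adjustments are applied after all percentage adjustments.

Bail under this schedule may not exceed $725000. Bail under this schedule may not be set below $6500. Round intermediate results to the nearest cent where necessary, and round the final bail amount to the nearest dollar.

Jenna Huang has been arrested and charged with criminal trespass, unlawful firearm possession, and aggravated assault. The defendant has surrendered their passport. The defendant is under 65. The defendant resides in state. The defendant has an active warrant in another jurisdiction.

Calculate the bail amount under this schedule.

$130200

Base amounts from the schedule: criminal trespass $21500; unlawful firearm possession $6000; aggravated assault $108500.
Stacking rule: use the highest base only. Highest is aggravated assault at $108500. Combined base = $108500.
Defendant has surrendered passport (−20%): $108500 × 0.8 = $86800.
Defendant has an active warrant in another jurisdiction (+50%): $86800 × 1.5 = $130200.
$130200 is within the $725000 maximum.
$130200 is at or above the $6500 minimum.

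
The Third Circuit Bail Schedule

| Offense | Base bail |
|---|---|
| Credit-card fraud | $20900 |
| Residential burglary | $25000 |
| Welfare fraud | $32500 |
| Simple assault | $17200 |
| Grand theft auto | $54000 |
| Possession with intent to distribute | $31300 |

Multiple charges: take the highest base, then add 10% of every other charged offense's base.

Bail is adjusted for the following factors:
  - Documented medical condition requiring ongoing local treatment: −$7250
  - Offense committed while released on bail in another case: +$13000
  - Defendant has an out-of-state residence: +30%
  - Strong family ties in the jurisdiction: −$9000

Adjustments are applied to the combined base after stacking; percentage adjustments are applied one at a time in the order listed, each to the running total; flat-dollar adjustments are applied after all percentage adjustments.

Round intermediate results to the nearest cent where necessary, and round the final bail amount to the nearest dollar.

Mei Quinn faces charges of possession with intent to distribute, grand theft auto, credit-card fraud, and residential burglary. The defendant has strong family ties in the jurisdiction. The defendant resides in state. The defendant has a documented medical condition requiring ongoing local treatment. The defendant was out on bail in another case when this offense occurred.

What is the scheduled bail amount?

Base amounts from the schedule: possession with intent to distribute $31300; grand theft auto $54000; credit-card fraud $20900; residential burglary $25000.
Stacking rule: highest base plus 10% of each additional charge. Highest is grand theft auto at $54000. Additional: $31300 × 10% = $3130; $20900 × 10% = $2090; $25000 × 10% = $2500. Combined base = $54000 + $7720 = $61720.
Documented medical condition requiring ongoing local treatment (−$7250 flat): $61720 − $7250 = $54470.
Offense committed while released on bail in another case (+$13000 flat): $54470 + $13000 = $67470.
Strong family ties in the jurisdiction (−$9000 flat): $67470 − $9000 = $58470.

$58470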